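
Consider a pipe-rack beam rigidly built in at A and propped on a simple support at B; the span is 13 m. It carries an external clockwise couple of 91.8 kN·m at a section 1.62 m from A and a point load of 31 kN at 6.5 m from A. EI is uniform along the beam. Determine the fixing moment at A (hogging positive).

Release the roller at B. Primary structure: cantilever fixed at A.
Downward deflection at the released point B due to the loads:
  clockwise couple 91.8 at a = 1.62: M₀a(2L − a)/(2EI) = 1813/EI
  point load 31 at a = 6.5: Pa²(3L − a)/(6EI) = 7094/EI
  δ_0 = 8907/EI
Tip deflection under a unit load at B: L³/(3EI) = 732.3/EI.
Compatibility at B: δ_0 − R_B·δ_{BB} = 0, so R_B = 8907/732.3 = 12.16 kN.
Moment equilibrium about A: M_A = Σ(load moments about A) − R_B·L = 293.3 − 12.16×13 = 135.2 kN·m.

M_A = 135.2 kN·m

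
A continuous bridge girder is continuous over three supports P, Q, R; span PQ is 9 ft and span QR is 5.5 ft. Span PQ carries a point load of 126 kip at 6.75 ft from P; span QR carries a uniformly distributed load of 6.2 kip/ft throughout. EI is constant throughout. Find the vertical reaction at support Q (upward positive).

R_Q = 148 kip

Release continuity at Q by inserting a hinge; the redundant is the internal moment M_Q. The primary structure is two simply-supported spans PQ and QR.
Discontinuity in slope at Q on the released structure — sum the simple-span end rotations:
  span PQ: point load 126 at a = 6.75: Pab(L + a)/(6LEI) = 558.1/EI
  span QR: UDL 6.2: wL³/(24EI) = 42.98/EI
  relative rotation θ_0 = (558.1 + 42.98)/EI = 601.1/EI
A unit hogging moment at Q produces rotation L₁/(3EI) + L₂/(3EI) = 4.833/EI.
Slope continuity at Q: θ_0 = M_Q·4.833/EI, so M_Q = 601.1/4.833 = 124.4 kip·ft (hogging).
Span PQ, ΣM about P with M_Q applied at Q: R_Q^{PQ}·9 = 850.5 + 124.4, so R_Q^{PQ} = 108.3 kip and R_P = 126 − 108.3 = 17.68 kip.
Span QR, ΣM about R: R_Q^{QR}·5.5 = 93.78 + 124.4, so R_Q^{QR} = 39.66 kip and R_R = 34.1 − 39.66 = -5.563 kip.
R_Q = 108.3 + 39.66 = 148 kip.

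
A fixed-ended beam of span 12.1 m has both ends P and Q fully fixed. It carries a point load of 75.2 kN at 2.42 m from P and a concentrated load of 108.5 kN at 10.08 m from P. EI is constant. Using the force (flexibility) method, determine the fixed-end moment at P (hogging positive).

Take the two fixed-end moments M_P, M_Q as redundants; the released structure is the simple span PQ.
End rotations of the released simple span under the applied load (×1/EI):
  at P: point load 75.2 at a = 2.42: Pab(L + b)/(6LEI) = 528.5/EI
  at Q: point load 75.2 at a = 2.42: Pab(L + a)/(6LEI) = 352.3/EI
  at P: point load 108.5 at a = 10.08: Pab(L + b)/(6LEI) = 429.7/EI
  at Q: point load 108.5 at a = 10.08: Pab(L + a)/(6LEI) = 674.9/EI
  θ_P0 = 958.2/EI,  θ_Q0 = 1027/EI
Flexibility coefficients: a unit moment at one end gives L/(3EI) there and L/(6EI) at the far end, so f₁₁ = f₂₂ = 4.033/EI and f₁₂ = f₂₁ = 2.017/EI.
Compatibility — zero rotation at each built-in end:
  4.033 M_P + 2.017 M_Q = 958.2
  2.017 M_P + 4.033 M_Q = 1027
Solving the pair gives M_P = 147 kN·m and M_Q = 181.2 kN·m (hogging).

M_P = 147 kN·m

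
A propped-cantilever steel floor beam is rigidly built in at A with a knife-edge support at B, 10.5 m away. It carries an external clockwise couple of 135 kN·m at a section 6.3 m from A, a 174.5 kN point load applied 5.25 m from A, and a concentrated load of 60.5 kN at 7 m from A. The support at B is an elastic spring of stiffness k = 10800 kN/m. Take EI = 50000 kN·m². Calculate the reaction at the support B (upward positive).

Release the roller at B. Primary structure: cantilever fixed at A.
Downward deflection at the released point B due to the loads:
  clockwise couple 135 at a = 6.3: M₀a(2L − a)/(2EI) = 6251/EI
  point load 174.5 at a = 5.25: Pa²(3L − a)/(6EI) = 21042/EI
  point load 60.5 at a = 7: Pa²(3L − a)/(6EI) = 12105/EI
  δ_0 = 39398/EI
Tip deflection under a unit load at B: L³/(3EI) = 385.9/EI.
With EI = 50000 kN·m²: δ_0 = 0.78797 m and δ_{BB} = 0.007718 m/kN.
Compatibility — the spring shortens by R_B/k under the reaction it provides: δ_0 − R_B·δ_{BB} = R_B/k. With 1/k = 0.000093 m/kN, R_B = δ_0 / (δ_{BB} + 1/k) = 0.78797 / (0.007718 + 0.000093) = 100.9 kN.

R_B = 100.9 kN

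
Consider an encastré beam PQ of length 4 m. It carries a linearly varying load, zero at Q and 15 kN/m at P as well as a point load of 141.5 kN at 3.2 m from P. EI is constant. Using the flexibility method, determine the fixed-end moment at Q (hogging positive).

M_Q = 80.45 kN·m

Release both end moments; the primary structure is a simply-supported span PQ with redundants M_P and M_Q.
Simple-span end rotations at P and Q under the given loads:
  at P: triangular load, peak 15: w₀L³/(45EI) = 21.33/EI
  at Q: triangular load, peak 15: 7w₀L³/(360EI) = 18.67/EI
  at P: point load 141.5 at a = 3.2: Pab(L + b)/(6LEI) = 72.45/EI
  at Q: point load 141.5 at a = 3.2: Pab(L + a)/(6LEI) = 108.7/EI
  θ_P0 = 93.78/EI,  θ_Q0 = 127.3/EI
Flexibility coefficients: a unit moment at one end gives L/(3EI) there and L/(6EI) at the far end, so f₁₁ = f₂₂ = 1.333/EI and f₁₂ = f₂₁ = 0.6667/EI.
Compatibility — zero rotation at each built-in end:
  1.333 M_P + 0.6667 M_Q = 93.78
  0.6667 M_P + 1.333 M_Q = 127.3
Solving the pair gives M_P = 30.11 kN·m and M_Q = 80.45 kN·m (hogging).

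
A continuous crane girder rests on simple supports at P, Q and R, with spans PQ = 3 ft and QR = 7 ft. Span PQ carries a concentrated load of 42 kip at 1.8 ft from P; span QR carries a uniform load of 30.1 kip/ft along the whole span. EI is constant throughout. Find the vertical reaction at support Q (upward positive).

Insert a hinge at Q; M_Q is the redundant, and each span becomes simply supported.
End slopes at the hinge Q, treating each span as simply supported:
  span PQ: point load 42 at a = 1.8: Pab(L + a)/(6LEI) = 24.19/EI
  span QR: UDL 30.1: wL³/(24EI) = 430.2/EI
  relative rotation θ_0 = (24.19 + 430.2)/EI = 454.4/EI
A unit hogging moment at Q produces rotation L₁/(3EI) + L₂/(3EI) = 3.333/EI.
Compatibility: M_Q·(L₁+L₂)/(3EI) = θ_0, giving M_Q = 136.3 kip·ft (hogging).
Span PQ, ΣM about P with M_Q applied at Q: R_Q^{PQ}·3 = 75.6 + 136.3, so R_Q^{PQ} = 70.64 kip and R_P = 42 − 70.64 = -28.64 kip.
Span QR, ΣM about R: R_Q^{QR}·7 = 737.5 + 136.3, so R_Q^{QR} = 124.8 kip and R_R = 210.7 − 124.8 = 85.88 kip.
R_Q = 70.64 + 124.8 = 195.5 kip.

R_Q = 195.5 kip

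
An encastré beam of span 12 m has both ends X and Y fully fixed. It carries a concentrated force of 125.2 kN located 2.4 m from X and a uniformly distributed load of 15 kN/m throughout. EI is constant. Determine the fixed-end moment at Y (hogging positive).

M_Y = 228.1 kN·m

Take the two fixed-end moments M_X, M_Y as redundants; the released structure is the simple span XY.
On the primary (simply-supported) span, the end slopes from the loading are:
  at X: point load 125.2 at a = 2.4: Pab(L + b)/(6LEI) = 865.4/EI
  at Y: point load 125.2 at a = 2.4: Pab(L + a)/(6LEI) = 576.9/EI
  at X: UDL 15: wL³/(24EI) = 1080/EI
  at Y: UDL 15: wL³/(24EI) = 1080/EI
  θ_X0 = 1945/EI,  θ_Y0 = 1657/EI
Flexibility coefficients: a unit moment at one end gives L/(3EI) there and L/(6EI) at the far end, so f₁₁ = f₂₂ = 4/EI and f₁₂ = f₂₁ = 2/EI.
Compatibility — zero rotation at each built-in end:
  4 M_X + 2 M_Y = 1945
  2 M_X + 4 M_Y = 1657
Solving the pair gives M_X = 372.3 kN·m and M_Y = 228.1 kN·m (hogging).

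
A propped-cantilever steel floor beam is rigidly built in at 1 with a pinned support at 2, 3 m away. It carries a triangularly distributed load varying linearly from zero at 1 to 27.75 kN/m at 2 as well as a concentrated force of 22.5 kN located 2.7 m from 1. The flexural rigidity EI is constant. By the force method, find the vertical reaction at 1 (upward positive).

Choose R_2 as the redundant. The primary structure is the cantilever fixed at 1.
Deflection at 2 on the released cantilever, summing each load's contribution:
  triangular load, peak 27.75 at the free end: 11w₀L⁴/(120EI) = 206/EI
  point load 22.5 at a = 2.7: Pa²(3L − a)/(6EI) = 172.2/EI
  δ_0 = 378.3/EI
Flexibility coefficient — unit upward force at 2: δ_{22} = L³/(3EI) = 9/EI.
Compatibility at 2: δ_0 − R_2·δ_{22} = 0, so R_2 = 378.3/9 = 42.03 kN.
Vertical equilibrium: R_1 = ΣP − R_2 = 64.12 − 42.03 = 22.09 kN.

R_1 = 22.09 kN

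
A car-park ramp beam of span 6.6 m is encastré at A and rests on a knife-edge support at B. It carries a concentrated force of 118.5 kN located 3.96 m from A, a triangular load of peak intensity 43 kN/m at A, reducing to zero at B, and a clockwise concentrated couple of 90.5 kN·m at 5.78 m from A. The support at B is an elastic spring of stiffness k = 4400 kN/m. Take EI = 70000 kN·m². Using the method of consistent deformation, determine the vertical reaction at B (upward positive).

Release the roller at B. Primary structure: cantilever fixed at A.
Deflection at B on the released cantilever, summing each load's contribution:
  point load 118.5 at a = 3.96: Pa²(3L − a)/(6EI) = 4906/EI
  triangular load, peak 43 at the fixed end: w₀L⁴/(30EI) = 2720/EI
  clockwise couple 90.5 at a = 5.78: M₀a(2L − a)/(2EI) = 1941/EI
  δ_0 = 9566/EI
Flexibility coefficient — unit upward force at B: δ_{BB} = L³/(3EI) = 95.83/EI.
With EI = 70000 kN·m²: δ_0 = 0.13666 m and δ_{BB} = 0.001369 m/kN.
Compatibility — the spring shortens by R_B/k under the reaction it provides: δ_0 − R_B·δ_{BB} = R_B/k. With 1/k = 0.000227 m/kN, R_B = δ_0 / (δ_{BB} + 1/k) = 0.13666 / (0.001369 + 0.000227) = 85.61 kN.

R_B = 85.61 kN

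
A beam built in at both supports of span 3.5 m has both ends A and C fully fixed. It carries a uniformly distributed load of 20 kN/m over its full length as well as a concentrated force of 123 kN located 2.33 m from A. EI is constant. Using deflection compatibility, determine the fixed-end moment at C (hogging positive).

Take the two fixed-end moments M_A, M_C as redundants; the released structure is the simple span AC.
End rotations of the released simple span under the applied load (×1/EI):
  at A: UDL 20: wL³/(24EI) = 35.73/EI
  at C: UDL 20: wL³/(24EI) = 35.73/EI
  at A: point load 123 at a = 2.33: Pab(L + b)/(6LEI) = 74.57/EI
  at C: point load 123 at a = 2.33: Pab(L + a)/(6LEI) = 93.09/EI
  θ_A0 = 110.3/EI,  θ_C0 = 128.8/EI
Flexibility coefficients: a unit moment at one end gives L/(3EI) there and L/(6EI) at the far end, so f₁₁ = f₂₂ = 1.167/EI and f₁₂ = f₂₁ = 0.5833/EI.
Compatibility — zero rotation at each built-in end:
  1.167 M_A + 0.5833 M_C = 110.3
  0.5833 M_A + 1.167 M_C = 128.8
Solving the pair gives M_A = 52.44 kN·m and M_C = 84.19 kN·m (hogging).

M_C = 84.19 kN·m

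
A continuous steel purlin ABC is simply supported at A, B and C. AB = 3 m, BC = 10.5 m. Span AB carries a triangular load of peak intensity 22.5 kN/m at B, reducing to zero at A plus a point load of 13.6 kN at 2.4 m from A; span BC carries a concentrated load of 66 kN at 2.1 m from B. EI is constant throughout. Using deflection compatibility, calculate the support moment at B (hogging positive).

M_B = 81.92 kN·m

Insert a hinge at B; M_B is the redundant, and each span becomes simply supported.
Rotations at B on the released spans (each span's end-slope, ×1/EI):
  span AB: triangular load, peak 22.5: w₀L³/(45EI) = 13.5/EI
  span AB: point load 13.6 at a = 2.4: Pab(L + a)/(6LEI) = 5.875/EI
  span BC: point load 66 at a = 2.1: Pab(L + b)/(6LEI) = 349.3/EI
  relative rotation θ_0 = (19.38 + 349.3)/EI = 368.6/EI
A unit hogging moment at B produces rotation L₁/(3EI) + L₂/(3EI) = 4.5/EI.
Slope continuity at B: θ_0 = M_B·4.5/EI, so M_B = 368.6/4.5 = 81.92 kN·m (hogging).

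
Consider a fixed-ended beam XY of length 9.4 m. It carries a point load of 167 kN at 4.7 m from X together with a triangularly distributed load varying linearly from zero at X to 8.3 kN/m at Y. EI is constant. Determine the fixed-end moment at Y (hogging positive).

Release both end moments; the primary structure is a simply-supported span XY with redundants M_X and M_Y.
On the primary (simply-supported) span, the end slopes from the loading are:
  at X: point load 167 at a = 4.7: Pab(L + b)/(6LEI) = 922.3/EI
  at Y: point load 167 at a = 4.7: Pab(L + a)/(6LEI) = 922.3/EI
  at X: triangular load, peak 8.3: 7w₀L³/(360EI) = 134/EI
  at Y: triangular load, peak 8.3: w₀L³/(45EI) = 153.2/EI
  θ_X0 = 1056/EI,  θ_Y0 = 1075/EI
Flexibility coefficients: a unit moment at one end gives L/(3EI) there and L/(6EI) at the far end, so f₁₁ = f₂₂ = 3.133/EI and f₁₂ = f₂₁ = 1.567/EI.
Compatibility — zero rotation at each built-in end:
  3.133 M_X + 1.567 M_Y = 1056
  1.567 M_X + 3.133 M_Y = 1075
Solving the pair gives M_X = 220.7 kN·m and M_Y = 232.9 kN·m (hogging).

M_Y = 232.9 kN·m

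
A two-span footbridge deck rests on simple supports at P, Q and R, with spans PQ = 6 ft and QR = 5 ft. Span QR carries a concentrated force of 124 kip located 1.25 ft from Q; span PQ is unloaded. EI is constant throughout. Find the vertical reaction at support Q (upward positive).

Take M_Q as the redundant. Released structure: two simple spans PQ and QR with a hinge at Q.
End slopes at the hinge Q, treating each span as simply supported:
  span QR: point load 124 at a = 1.25: Pab(L + b)/(6LEI) = 169.5/EI
  relative rotation θ_0 = (0 + 169.5)/EI = 169.5/EI
A unit hogging moment at Q produces rotation L₁/(3EI) + L₂/(3EI) = 3.667/EI.
Slope continuity at Q: θ_0 = M_Q·3.667/EI, so M_Q = 169.5/3.667 = 46.24 kip·ft (hogging).
Span PQ, ΣM about P with M_Q applied at Q: R_Q^{PQ}·6 = 0 + 46.24, so R_Q^{PQ} = 7.706 kip and R_P = 0 − 7.706 = -7.706 kip.
Span QR, ΣM about R: R_Q^{QR}·5 = 465 + 46.24, so R_Q^{QR} = 102.2 kip and R_R = 124 − 102.2 = 21.75 kip.
R_Q = 7.706 + 102.2 = 110 kip.

R_Q = 110 kip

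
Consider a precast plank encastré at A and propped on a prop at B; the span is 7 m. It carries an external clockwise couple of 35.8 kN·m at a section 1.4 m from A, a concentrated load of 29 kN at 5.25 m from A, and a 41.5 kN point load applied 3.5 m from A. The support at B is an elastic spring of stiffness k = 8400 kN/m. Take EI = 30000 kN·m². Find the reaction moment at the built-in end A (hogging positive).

M_A = 102 kN·m

Choose R_B as the redundant. The primary structure is the cantilever fixed at A.
Primary-structure tip deflection at B by superposition:
  clockwise couple 35.8 at a = 1.4: M₀a(2L − a)/(2EI) = 315.8/EI
  point load 29 at a = 5.25: Pa²(3L − a)/(6EI) = 2098/EI
  point load 41.5 at a = 3.5: Pa²(3L − a)/(6EI) = 1483/EI
  δ_0 = 3897/EI
Flexibility coefficient — unit upward force at B: δ_{BB} = L³/(3EI) = 114.3/EI.
With EI = 30000 kN·m²: δ_0 = 0.12989 m and δ_{BB} = 0.003811 m/kN.
Compatibility — the spring shortens by R_B/k under the reaction it provides: δ_0 − R_B·δ_{BB} = R_B/k. With 1/k = 0.000119 m/kN, R_B = δ_0 / (δ_{BB} + 1/k) = 0.12989 / (0.003811 + 0.000119) = 33.05 kN.
Moment equilibrium about A: M_A = Σ(load moments about A) − R_B·L = 333.3 − 33.05×7 = 102 kN·m.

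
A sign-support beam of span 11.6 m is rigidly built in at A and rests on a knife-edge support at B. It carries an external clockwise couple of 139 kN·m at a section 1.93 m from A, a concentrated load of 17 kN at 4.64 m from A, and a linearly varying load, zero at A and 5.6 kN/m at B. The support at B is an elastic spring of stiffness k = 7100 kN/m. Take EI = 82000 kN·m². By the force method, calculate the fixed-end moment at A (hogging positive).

M_A = 164 kN·m

Release the roller at B. Primary structure: cantilever fixed at A.
Primary-structure tip deflection at B by superposition:
  clockwise couple 139 at a = 1.93: M₀a(2L − a)/(2EI) = 2853/EI
  point load 17 at a = 4.64: Pa²(3L − a)/(6EI) = 1840/EI
  triangular load, peak 5.6 at the free end: 11w₀L⁴/(120EI) = 9295/EI
  δ_0 = 13987/EI
Tip deflection under a unit load at B: L³/(3EI) = 520.3/EI.
With EI = 82000 kN·m²: δ_0 = 0.17058 m and δ_{BB} = 0.006345 m/kN.
Compatibility — the spring shortens by R_B/k under the reaction it provides: δ_0 − R_B·δ_{BB} = R_B/k. With 1/k = 0.000141 m/kN, R_B = δ_0 / (δ_{BB} + 1/k) = 0.17058 / (0.006345 + 0.000141) = 26.3 kN.
Moment equilibrium about A: M_A = Σ(load moments about A) − R_B·L = 469.1 − 26.3×11.6 = 164 kN·m.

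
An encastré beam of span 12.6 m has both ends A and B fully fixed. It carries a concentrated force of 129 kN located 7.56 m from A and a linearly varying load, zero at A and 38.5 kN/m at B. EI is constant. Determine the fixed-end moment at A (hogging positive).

M_A = 359.8 kN·m

Release both end moments; the primary structure is a simply-supported span AB with redundants M_A and M_B.
End rotations of the released simple span under the applied load (×1/EI):
  at A: point load 129 at a = 7.56: Pab(L + b)/(6LEI) = 1147/EI
  at B: point load 129 at a = 7.56: Pab(L + a)/(6LEI) = 1311/EI
  at A: triangular load, peak 38.5: 7w₀L³/(360EI) = 1498/EI
  at B: triangular load, peak 38.5: w₀L³/(45EI) = 1711/EI
  θ_A0 = 2644/EI,  θ_B0 = 3022/EI
Flexibility coefficients: a unit moment at one end gives L/(3EI) there and L/(6EI) at the far end, so f₁₁ = f₂₂ = 4.2/EI and f₁₂ = f₂₁ = 2.1/EI.
Compatibility — zero rotation at each built-in end:
  4.2 M_A + 2.1 M_B = 2644
  2.1 M_A + 4.2 M_B = 3022
Solving the pair gives M_A = 359.8 kN·m and M_B = 539.7 kN·m (hogging).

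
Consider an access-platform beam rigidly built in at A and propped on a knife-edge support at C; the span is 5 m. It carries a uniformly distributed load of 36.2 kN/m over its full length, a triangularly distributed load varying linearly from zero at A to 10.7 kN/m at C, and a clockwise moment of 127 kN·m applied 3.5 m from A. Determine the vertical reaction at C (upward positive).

R_C = 117.3 kN

Choose R_C as the redundant. The primary structure is the cantilever fixed at A.
Free-end deflection of the primary structure under the applied loading (downward +):
  UDL 36.2: wL⁴/(8EI) = 2828/EI
  triangular load, peak 10.7 at the free end: 11w₀L⁴/(120EI) = 613/EI
  clockwise couple 127 at a = 3.5: M₀a(2L − a)/(2EI) = 1445/EI
  δ_0 = 4886/EI
Flexibility coefficient — unit upward force at C: δ_{CC} = L³/(3EI) = 41.67/EI.
Compatibility at C: δ_0 − R_C·δ_{CC} = 0, so R_C = 4886/41.67 = 117.3 kN.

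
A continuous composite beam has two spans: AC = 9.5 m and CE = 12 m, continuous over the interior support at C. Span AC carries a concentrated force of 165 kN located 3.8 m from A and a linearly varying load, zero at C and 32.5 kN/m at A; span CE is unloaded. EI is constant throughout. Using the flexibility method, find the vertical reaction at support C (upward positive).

R_C = 153.7 kN

Take M_C as the redundant. Released structure: two simple spans AC and CE with a hinge at C.
Rotations at C on the released spans (each span's end-slope, ×1/EI):
  span AC: point load 165 at a = 3.8: Pab(L + a)/(6LEI) = 833.9/EI
  span AC: triangular load, peak 32.5: 7w₀L³/(360EI) = 541.8/EI
  relative rotation θ_0 = (1376 + 0)/EI = 1376/EI
A unit hogging moment at C produces rotation L₁/(3EI) + L₂/(3EI) = 7.167/EI.
Compatibility: M_C·(L₁+L₂)/(3EI) = θ_0, giving M_C = 192 kN·m (hogging).
Span AC, ΣM about A with M_C applied at C: R_C^{AC}·9.5 = 1116 + 192, so R_C^{AC} = 137.7 kN and R_A = 319.4 − 137.7 = 181.7 kN.
Span CE, ΣM about E: R_C^{CE}·12 = 0 + 192, so R_C^{CE} = 16 kN and R_E = 0 − 16 = -16 kN.
R_C = 137.7 + 16 = 153.7 kN.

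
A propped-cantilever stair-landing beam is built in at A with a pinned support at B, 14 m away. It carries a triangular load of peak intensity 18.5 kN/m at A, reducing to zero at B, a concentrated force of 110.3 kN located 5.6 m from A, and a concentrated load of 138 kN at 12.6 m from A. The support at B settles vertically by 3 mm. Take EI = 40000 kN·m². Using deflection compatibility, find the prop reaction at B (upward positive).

Choose R_B as the redundant. The primary structure is the cantilever fixed at A.
Primary-structure tip deflection at B by superposition:
  triangular load, peak 18.5 at the fixed end: w₀L⁴/(30EI) = 23690/EI
  point load 110.3 at a = 5.6: Pa²(3L − a)/(6EI) = 20985/EI
  point load 138 at a = 12.6: Pa²(3L − a)/(6EI) = 107354/EI
  δ_0 = 152028/EI
Tip deflection under a unit load at B: L³/(3EI) = 914.7/EI.
With EI = 40000 kN·m²: δ_0 = 3.8007 m and δ_{BB} = 0.022867 m/kN.
Compatibility — the beam at B must follow the support down by 0.003 m: δ_0 − R_B·δ_{BB} = 0.003, so R_B = (3.8007 − 0.003)/0.022867 = 166.1 kN.

R_B = 166.1 kN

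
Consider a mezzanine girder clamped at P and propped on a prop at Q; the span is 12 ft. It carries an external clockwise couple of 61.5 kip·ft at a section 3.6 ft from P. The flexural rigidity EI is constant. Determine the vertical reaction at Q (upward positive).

R_Q = 3.921 kip

Take the reaction at Q as the redundant and release it; the primary structure is a cantilever fixed at P.
Free-end deflection of the primary structure under the applied loading (downward +):
  clockwise couple 61.5 at a = 3.6: M₀a(2L − a)/(2EI) = 2258/EI
Flexibility coefficient — unit upward force at Q: δ_{QQ} = L³/(3EI) = 576/EI.
The prop prevents deflection at Q: R_Q = δ_0/δ_{QQ} = 2258/576 = 3.921 kip.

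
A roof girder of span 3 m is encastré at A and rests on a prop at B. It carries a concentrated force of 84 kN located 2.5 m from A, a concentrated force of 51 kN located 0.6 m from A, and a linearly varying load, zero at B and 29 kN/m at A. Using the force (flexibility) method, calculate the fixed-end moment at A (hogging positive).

M_A = 59.85 kN·m

Release the roller at B. Primary structure: cantilever fixed at A.
Free-end deflection of the primary structure under the applied loading (downward +):
  point load 84 at a = 2.5: Pa²(3L − a)/(6EI) = 568.8/EI
  point load 51 at a = 0.6: Pa²(3L − a)/(6EI) = 25.7/EI
  triangular load, peak 29 at the fixed end: w₀L⁴/(30EI) = 78.3/EI
  δ_0 = 672.8/EI
Flexibility coefficient — unit upward force at B: δ_{BB} = L³/(3EI) = 9/EI.
Compatibility at B: δ_0 − R_B·δ_{BB} = 0, so R_B = 672.8/9 = 74.75 kN.
Moment equilibrium about A: M_A = Σ(load moments about A) − R_B·L = 284.1 − 74.75×3 = 59.85 kN·m.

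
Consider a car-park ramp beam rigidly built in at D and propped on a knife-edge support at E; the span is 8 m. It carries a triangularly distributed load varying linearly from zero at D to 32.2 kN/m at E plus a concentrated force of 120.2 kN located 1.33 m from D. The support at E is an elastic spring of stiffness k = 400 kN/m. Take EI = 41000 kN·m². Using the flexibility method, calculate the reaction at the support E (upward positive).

R_E = 47.2 kN

Release the roller at E. Primary structure: cantilever fixed at D.
Deflection at E on the released cantilever, summing each load's contribution:
  triangular load, peak 32.2 at the free end: 11w₀L⁴/(120EI) = 12090/EI
  point load 120.2 at a = 1.33: Pa²(3L − a)/(6EI) = 803.4/EI
  δ_0 = 12893/EI
Flexibility coefficient — unit upward force at E: δ_{EE} = L³/(3EI) = 170.7/EI.
With EI = 41000 kN·m²: δ_0 = 0.31447 m and δ_{EE} = 0.004163 m/kN.
Compatibility — the spring shortens by R_E/k under the reaction it provides: δ_0 − R_E·δ_{EE} = R_E/k. With 1/k = 0.0025 m/kN, R_E = δ_0 / (δ_{EE} + 1/k) = 0.31447 / (0.004163 + 0.0025) = 47.2 kN.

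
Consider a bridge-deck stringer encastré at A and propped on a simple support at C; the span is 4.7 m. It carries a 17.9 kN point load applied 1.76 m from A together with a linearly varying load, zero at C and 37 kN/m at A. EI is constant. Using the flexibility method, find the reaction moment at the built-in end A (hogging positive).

M_A = 70.51 kN·m

Take the reaction at C as the redundant and release it; the primary structure is a cantilever fixed at A.
Deflection at C on the released cantilever, summing each load's contribution:
  point load 17.9 at a = 1.76: Pa²(3L − a)/(6EI) = 114/EI
  triangular load, peak 37 at the fixed end: w₀L⁴/(30EI) = 601.8/EI
  δ_0 = 715.9/EI
Flexibility coefficient — unit upward force at C: δ_{CC} = L³/(3EI) = 34.61/EI.
Compatibility at C: δ_0 − R_C·δ_{CC} = 0, so R_C = 715.9/34.61 = 20.69 kN.
Moment equilibrium about A: M_A = Σ(load moments about A) − R_C·L = 167.7 − 20.69×4.7 = 70.51 kN·m.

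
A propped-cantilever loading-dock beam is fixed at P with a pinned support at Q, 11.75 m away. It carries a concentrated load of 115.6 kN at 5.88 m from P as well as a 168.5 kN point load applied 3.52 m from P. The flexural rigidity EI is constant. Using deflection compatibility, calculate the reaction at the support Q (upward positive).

R_Q = 56.6 kN

Choose R_Q as the redundant. The primary structure is the cantilever fixed at P.
Downward deflection at the released point Q due to the loads:
  point load 115.6 at a = 5.88: Pa²(3L − a)/(6EI) = 19564/EI
  point load 168.5 at a = 3.52: Pa²(3L − a)/(6EI) = 11041/EI
  δ_0 = 30605/EI
Flexibility coefficient — unit upward force at Q: δ_{QQ} = L³/(3EI) = 540.7/EI.
Compatibility at Q: δ_0 − R_Q·δ_{QQ} = 0, so R_Q = 30605/540.7 = 56.6 kN.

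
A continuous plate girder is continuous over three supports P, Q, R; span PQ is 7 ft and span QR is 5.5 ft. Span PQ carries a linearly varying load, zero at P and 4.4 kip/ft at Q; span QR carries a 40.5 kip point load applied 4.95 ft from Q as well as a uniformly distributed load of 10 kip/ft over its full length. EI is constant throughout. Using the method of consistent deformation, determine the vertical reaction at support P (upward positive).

Take M_Q as the redundant. Released structure: two simple spans PQ and QR with a hinge at Q.
Discontinuity in slope at Q on the released structure — sum the simple-span end rotations:
  span PQ: triangular load, peak 4.4: w₀L³/(45EI) = 33.54/EI
  span QR: point load 40.5 at a = 4.95: Pab(L + b)/(6LEI) = 20.21/EI
  span QR: UDL 10: wL³/(24EI) = 69.32/EI
  relative rotation θ_0 = (33.54 + 89.54)/EI = 123.1/EI
A unit hogging moment at Q produces rotation L₁/(3EI) + L₂/(3EI) = 4.167/EI.
Slope continuity at Q: θ_0 = M_Q·4.167/EI, so M_Q = 123.1/4.167 = 29.54 kip·ft (hogging).
Span PQ, ΣM about P with M_Q applied at Q: R_Q^{PQ}·7 = 71.87 + 29.54, so R_Q^{PQ} = 14.49 kip and R_P = 15.4 − 14.49 = 0.9136 kip.

R_P = 0.9136 kip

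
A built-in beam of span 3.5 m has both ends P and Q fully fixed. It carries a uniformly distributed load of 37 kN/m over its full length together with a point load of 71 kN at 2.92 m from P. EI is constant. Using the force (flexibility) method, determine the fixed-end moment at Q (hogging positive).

M_Q = 66.43 kN·m

Release both end moments; the primary structure is a simply-supported span PQ with redundants M_P and M_Q.
Simple-span end rotations at P and Q under the given loads:
  at P: UDL 37: wL³/(24EI) = 66.1/EI
  at Q: UDL 37: wL³/(24EI) = 66.1/EI
  at P: point load 71 at a = 2.92: Pab(L + b)/(6LEI) = 23.36/EI
  at Q: point load 71 at a = 2.92: Pab(L + a)/(6LEI) = 36.76/EI
  θ_P0 = 89.46/EI,  θ_Q0 = 102.9/EI
Flexibility coefficients: a unit moment at one end gives L/(3EI) there and L/(6EI) at the far end, so f₁₁ = f₂₂ = 1.167/EI and f₁₂ = f₂₁ = 0.5833/EI.
Compatibility — zero rotation at each built-in end:
  1.167 M_P + 0.5833 M_Q = 89.46
  0.5833 M_P + 1.167 M_Q = 102.9
Solving the pair gives M_P = 43.46 kN·m and M_Q = 66.43 kN·m (hogging).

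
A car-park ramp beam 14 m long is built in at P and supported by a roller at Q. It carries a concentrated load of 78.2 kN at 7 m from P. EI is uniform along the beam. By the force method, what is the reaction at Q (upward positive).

R_Q = 24.44 kN

Take the reaction at Q as the redundant and release it; the primary structure is a cantilever fixed at P.
Primary-structure tip deflection at Q by superposition:
  point load 78.2 at a = 7: Pa²(3L − a)/(6EI) = 22352/EI
Flexibility coefficient — unit upward force at Q: δ_{QQ} = L³/(3EI) = 914.7/EI.
Compatibility at Q: δ_0 − R_Q·δ_{QQ} = 0, so R_Q = 22352/914.7 = 24.44 kN.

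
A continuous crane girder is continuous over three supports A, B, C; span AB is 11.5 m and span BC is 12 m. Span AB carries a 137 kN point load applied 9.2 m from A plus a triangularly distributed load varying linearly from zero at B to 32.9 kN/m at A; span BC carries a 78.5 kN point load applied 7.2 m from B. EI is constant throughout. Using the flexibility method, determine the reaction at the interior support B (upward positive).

R_B = 257.9 kN

Take M_B as the redundant. Released structure: two simple spans AB and BC with a hinge at B.
Rotations at B on the released spans (each span's end-slope, ×1/EI):
  span AB: point load 137 at a = 9.2: Pab(L + a)/(6LEI) = 869.7/EI
  span AB: triangular load, peak 32.9: 7w₀L³/(360EI) = 972.9/EI
  span BC: point load 78.5 at a = 7.2: Pab(L + b)/(6LEI) = 633/EI
  relative rotation θ_0 = (1843 + 633)/EI = 2476/EI
A unit hogging moment at B produces rotation L₁/(3EI) + L₂/(3EI) = 7.833/EI.
Compatibility: M_B·(L₁+L₂)/(3EI) = θ_0, giving M_B = 316 kN·m (hogging).
Span AB, ΣM about A with M_B applied at B: R_B^{AB}·11.5 = 1986 + 316, so R_B^{AB} = 200.1 kN and R_A = 326.2 − 200.1 = 126 kN.
Span BC, ΣM about C: R_B^{BC}·12 = 376.8 + 316, so R_B^{BC} = 57.74 kN and R_C = 78.5 − 57.74 = 20.76 kN.
R_B = 200.1 + 57.74 = 257.9 kN.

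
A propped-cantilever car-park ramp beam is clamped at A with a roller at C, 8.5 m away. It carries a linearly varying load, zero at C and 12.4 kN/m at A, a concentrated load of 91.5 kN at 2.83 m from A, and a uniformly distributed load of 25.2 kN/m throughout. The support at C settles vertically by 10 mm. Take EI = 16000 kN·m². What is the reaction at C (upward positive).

R_C = 103.6 kN

Remove the prop at C; the released (primary) structure is a cantilever built in at A.
Free-end deflection of the primary structure under the applied loading (downward +):
  triangular load, peak 12.4 at the fixed end: w₀L⁴/(30EI) = 2158/EI
  point load 91.5 at a = 2.83: Pa²(3L − a)/(6EI) = 2769/EI
  UDL 25.2: wL⁴/(8EI) = 16443/EI
  δ_0 = 21370/EI
Flexibility coefficient — unit upward force at C: δ_{CC} = L³/(3EI) = 204.7/EI.
With EI = 16000 kN·m²: δ_0 = 1.3356 m and δ_{CC} = 0.012794 m/kN.
Compatibility — the beam at C must follow the support down by 0.01 m: δ_0 − R_C·δ_{CC} = 0.01, so R_C = (1.3356 − 0.01)/0.012794 = 103.6 kN.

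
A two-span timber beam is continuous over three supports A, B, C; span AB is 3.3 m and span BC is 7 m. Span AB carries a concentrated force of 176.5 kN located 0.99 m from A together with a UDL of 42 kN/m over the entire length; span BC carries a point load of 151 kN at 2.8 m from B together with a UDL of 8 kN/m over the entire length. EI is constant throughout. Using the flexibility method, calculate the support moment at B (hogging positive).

M_B = 215 kN·m

Release continuity at B by inserting a hinge; the redundant is the internal moment M_B. The primary structure is two simply-supported spans AB and BC.
Rotations at B on the released spans (each span's end-slope, ×1/EI):
  span AB: point load 176.5 at a = 0.99: Pab(L + a)/(6LEI) = 87.45/EI
  span AB: UDL 42: wL³/(24EI) = 62.89/EI
  span BC: point load 151 at a = 2.8: Pab(L + b)/(6LEI) = 473.5/EI
  span BC: UDL 8: wL³/(24EI) = 114.3/EI
  relative rotation θ_0 = (150.3 + 587.9)/EI = 738.2/EI
A unit hogging moment at B produces rotation L₁/(3EI) + L₂/(3EI) = 3.433/EI.
Slope continuity at B: θ_0 = M_B·3.433/EI, so M_B = 738.2/3.433 = 215 kN·m (hogging).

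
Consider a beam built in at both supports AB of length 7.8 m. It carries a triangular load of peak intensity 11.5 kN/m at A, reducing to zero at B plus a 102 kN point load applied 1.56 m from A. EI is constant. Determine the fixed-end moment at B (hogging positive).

M_B = 48.78 kN·m

Take the two fixed-end moments M_A, M_B as redundants; the released structure is the simple span AB.
End rotations of the released simple span under the applied load (×1/EI):
  at A: triangular load, peak 11.5: w₀L³/(45EI) = 121.3/EI
  at B: triangular load, peak 11.5: 7w₀L³/(360EI) = 106.1/EI
  at A: point load 102 at a = 1.56: Pab(L + b)/(6LEI) = 297.9/EI
  at B: point load 102 at a = 1.56: Pab(L + a)/(6LEI) = 198.6/EI
  θ_A0 = 419.1/EI,  θ_B0 = 304.7/EI
Flexibility coefficients: a unit moment at one end gives L/(3EI) there and L/(6EI) at the far end, so f₁₁ = f₂₂ = 2.6/EI and f₁₂ = f₂₁ = 1.3/EI.
Compatibility — zero rotation at each built-in end:
  2.6 M_A + 1.3 M_B = 419.1
  1.3 M_A + 2.6 M_B = 304.7
Solving the pair gives M_A = 136.8 kN·m and M_B = 48.78 kN·m (hogging).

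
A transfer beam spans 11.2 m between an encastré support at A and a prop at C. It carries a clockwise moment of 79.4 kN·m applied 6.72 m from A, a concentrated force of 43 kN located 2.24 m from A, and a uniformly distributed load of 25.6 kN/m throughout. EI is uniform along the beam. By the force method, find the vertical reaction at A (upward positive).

Choose R_C as the redundant. The primary structure is the cantilever fixed at A.
Deflection at C on the released cantilever, summing each load's contribution:
  clockwise couple 79.4 at a = 6.72: M₀a(2L − a)/(2EI) = 4183/EI
  point load 43 at a = 2.24: Pa²(3L − a)/(6EI) = 1128/EI
  UDL 25.6: wL⁴/(8EI) = 50353/EI
  δ_0 = 55663/EI
Flexibility coefficient — unit upward force at C: δ_{CC} = L³/(3EI) = 468.3/EI.
Compatibility at C: δ_0 − R_C·δ_{CC} = 0, so R_C = 55663/468.3 = 118.9 kN.
Vertical equilibrium: R_A = ΣP − R_C = 329.7 − 118.9 = 210.9 kN.

R_A = 210.9 kN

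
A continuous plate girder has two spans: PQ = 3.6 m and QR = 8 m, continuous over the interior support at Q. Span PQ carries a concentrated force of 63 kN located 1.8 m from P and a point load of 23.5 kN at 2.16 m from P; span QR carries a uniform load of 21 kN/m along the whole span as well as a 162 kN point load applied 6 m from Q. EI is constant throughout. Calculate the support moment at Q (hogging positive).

M_Q = 238.8 kN·m

Release continuity at Q by inserting a hinge; the redundant is the internal moment M_Q. The primary structure is two simply-supported spans PQ and QR.
Rotations at Q on the released spans (each span's end-slope, ×1/EI):
  span PQ: point load 63 at a = 1.8: Pab(L + a)/(6LEI) = 51.03/EI
  span PQ: point load 23.5 at a = 2.16: Pab(L + a)/(6LEI) = 19.49/EI
  span QR: UDL 21: wL³/(24EI) = 448/EI
  span QR: point load 162 at a = 6: Pab(L + b)/(6LEI) = 405/EI
  relative rotation θ_0 = (70.52 + 853)/EI = 923.5/EI
A unit hogging moment at Q produces rotation L₁/(3EI) + L₂/(3EI) = 3.867/EI.
Compatibility: M_Q·(L₁+L₂)/(3EI) = θ_0, giving M_Q = 238.8 kN·m (hogging).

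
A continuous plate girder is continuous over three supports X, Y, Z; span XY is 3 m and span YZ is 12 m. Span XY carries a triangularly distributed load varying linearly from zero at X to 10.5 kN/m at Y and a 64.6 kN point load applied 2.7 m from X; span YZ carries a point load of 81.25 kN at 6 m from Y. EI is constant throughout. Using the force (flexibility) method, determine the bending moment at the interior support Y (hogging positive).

M_Y = 150.8 kN·m

Take M_Y as the redundant. Released structure: two simple spans XY and YZ with a hinge at Y.
Discontinuity in slope at Y on the released structure — sum the simple-span end rotations:
  span XY: triangular load, peak 10.5: w₀L³/(45EI) = 6.3/EI
  span XY: point load 64.6 at a = 2.7: Pab(L + a)/(6LEI) = 16.57/EI
  span YZ: point load 81.25 at a = 6: Pab(L + b)/(6LEI) = 731.2/EI
  relative rotation θ_0 = (22.87 + 731.2)/EI = 754.1/EI
A unit hogging moment at Y produces rotation L₁/(3EI) + L₂/(3EI) = 5/EI.
Compatibility: M_Y·(L₁+L₂)/(3EI) = θ_0, giving M_Y = 150.8 kN·m (hogging).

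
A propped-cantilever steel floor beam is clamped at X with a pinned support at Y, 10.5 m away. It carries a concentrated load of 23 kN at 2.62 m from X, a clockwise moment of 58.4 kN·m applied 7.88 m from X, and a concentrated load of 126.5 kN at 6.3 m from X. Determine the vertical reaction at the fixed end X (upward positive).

Take the reaction at Y as the redundant and release it; the primary structure is a cantilever fixed at X.
Primary-structure tip deflection at Y by superposition:
  point load 23 at a = 2.62: Pa²(3L − a)/(6EI) = 759.9/EI
  clockwise couple 58.4 at a = 7.88: M₀a(2L − a)/(2EI) = 3019/EI
  point load 126.5 at a = 6.3: Pa²(3L − a)/(6EI) = 21087/EI
  δ_0 = 24866/EI
Flexibility coefficient — unit upward force at Y: δ_{YY} = L³/(3EI) = 385.9/EI.
The prop prevents deflection at Y: R_Y = δ_0/δ_{YY} = 24866/385.9 = 64.44 kN.
Vertical equilibrium: R_X = ΣP − R_Y = 149.5 − 64.44 = 85.06 kN.

R_X = 85.06 kN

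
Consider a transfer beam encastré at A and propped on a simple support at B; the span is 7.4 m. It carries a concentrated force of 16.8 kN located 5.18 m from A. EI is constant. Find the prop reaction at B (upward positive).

Choose R_B as the redundant. The primary structure is the cantilever fixed at A.
Primary-structure tip deflection at B by superposition:
  point load 16.8 at a = 5.18: Pa²(3L − a)/(6EI) = 1279/EI
Flexibility coefficient — unit upward force at B: δ_{BB} = L³/(3EI) = 135.1/EI.
Compatibility at B: δ_0 − R_B·δ_{BB} = 0, so R_B = 1279/135.1 = 9.467 kN.

R_B = 9.467 kN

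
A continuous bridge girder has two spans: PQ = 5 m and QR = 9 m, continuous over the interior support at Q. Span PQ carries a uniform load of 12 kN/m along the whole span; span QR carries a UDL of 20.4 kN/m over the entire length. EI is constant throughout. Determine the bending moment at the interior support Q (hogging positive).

M_Q = 146.2 kN·m

Release continuity at Q by inserting a hinge; the redundant is the internal moment M_Q. The primary structure is two simply-supported spans PQ and QR.
End slopes at the hinge Q, treating each span as simply supported:
  span PQ: UDL 12: wL³/(24EI) = 62.5/EI
  span QR: UDL 20.4: wL³/(24EI) = 619.6/EI
  relative rotation θ_0 = (62.5 + 619.6)/EI = 682.1/EI
A unit hogging moment at Q produces rotation L₁/(3EI) + L₂/(3EI) = 4.667/EI.
Compatibility: M_Q·(L₁+L₂)/(3EI) = θ_0, giving M_Q = 146.2 kN·m (hogging).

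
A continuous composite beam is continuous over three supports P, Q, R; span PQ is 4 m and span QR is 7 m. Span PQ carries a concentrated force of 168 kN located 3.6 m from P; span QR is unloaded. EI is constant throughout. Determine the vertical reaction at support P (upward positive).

Insert a hinge at Q; M_Q is the redundant, and each span becomes simply supported.
Rotations at Q on the released spans (each span's end-slope, ×1/EI):
  span PQ: point load 168 at a = 3.6: Pab(L + a)/(6LEI) = 76.61/EI
  relative rotation θ_0 = (76.61 + 0)/EI = 76.61/EI
A unit hogging moment at Q produces rotation L₁/(3EI) + L₂/(3EI) = 3.667/EI.
Slope continuity at Q: θ_0 = M_Q·3.667/EI, so M_Q = 76.61/3.667 = 20.89 kN·m (hogging).
Span PQ, ΣM about P with M_Q applied at Q: R_Q^{PQ}·4 = 604.8 + 20.89, so R_Q^{PQ} = 156.4 kN and R_P = 168 − 156.4 = 11.58 kN.

R_P = 11.58 kN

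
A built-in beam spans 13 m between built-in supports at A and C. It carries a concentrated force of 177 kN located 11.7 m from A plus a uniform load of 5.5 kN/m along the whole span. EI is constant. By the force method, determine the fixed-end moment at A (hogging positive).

Release both end moments; the primary structure is a simply-supported span AC with redundants M_A and M_C.
On the primary (simply-supported) span, the end slopes from the loading are:
  at A: point load 177 at a = 11.7: Pab(L + b)/(6LEI) = 493.6/EI
  at C: point load 177 at a = 11.7: Pab(L + a)/(6LEI) = 852.5/EI
  at A: UDL 5.5: wL³/(24EI) = 503.5/EI
  at C: UDL 5.5: wL³/(24EI) = 503.5/EI
  θ_A0 = 997/EI,  θ_C0 = 1356/EI
Flexibility coefficients: a unit moment at one end gives L/(3EI) there and L/(6EI) at the far end, so f₁₁ = f₂₂ = 4.333/EI and f₁₂ = f₂₁ = 2.167/EI.
Compatibility — zero rotation at each built-in end:
  4.333 M_A + 2.167 M_C = 997
  2.167 M_A + 4.333 M_C = 1356
Solving the pair gives M_A = 98.17 kN·m and M_C = 263.8 kN·m (hogging).

M_A = 98.17 kN·m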